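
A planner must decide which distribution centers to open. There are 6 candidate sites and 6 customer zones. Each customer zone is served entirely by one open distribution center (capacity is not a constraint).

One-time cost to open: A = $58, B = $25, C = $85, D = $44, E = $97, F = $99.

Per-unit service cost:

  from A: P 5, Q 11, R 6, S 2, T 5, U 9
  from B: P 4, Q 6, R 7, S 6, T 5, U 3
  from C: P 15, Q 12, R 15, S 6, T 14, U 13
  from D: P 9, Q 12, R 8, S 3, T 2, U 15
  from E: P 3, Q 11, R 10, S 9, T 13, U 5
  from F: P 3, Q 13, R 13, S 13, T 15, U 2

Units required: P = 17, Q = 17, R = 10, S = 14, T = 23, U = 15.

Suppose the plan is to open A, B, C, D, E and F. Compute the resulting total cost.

Each customer zone is assigned to its cheapest site among the open ones.
{A, B, C, D, E, F}: P→E 3·17=51, Q→B 6·17=102, R→A 6·10=60, S→A 2·14=28, T→D 2·23=46, U→F 2·15=30. Service 317; fixed 408; total 725.

Total cost: 725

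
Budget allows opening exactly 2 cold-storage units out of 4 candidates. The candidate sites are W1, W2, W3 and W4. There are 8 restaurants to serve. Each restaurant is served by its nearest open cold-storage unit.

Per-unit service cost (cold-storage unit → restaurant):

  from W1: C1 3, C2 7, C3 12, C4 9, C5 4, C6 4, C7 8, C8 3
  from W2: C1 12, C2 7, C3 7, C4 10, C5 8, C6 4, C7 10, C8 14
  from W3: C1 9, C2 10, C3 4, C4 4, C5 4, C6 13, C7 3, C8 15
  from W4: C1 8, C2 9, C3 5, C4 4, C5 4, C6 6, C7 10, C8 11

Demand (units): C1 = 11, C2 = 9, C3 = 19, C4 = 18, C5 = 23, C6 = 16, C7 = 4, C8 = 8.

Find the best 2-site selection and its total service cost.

With exactly 2 open, each restaurant uses its cheapest among the chosen.
{W1, W3}: C1→W1 3·11=33, C2→W1 7·9=63, C3→W3 4·19=76, C4→W3 4·18=72, C5→W1 4·23=92, C6→W1 4·16=64, C7→W3 3·4=12, C8→W1 3·8=24. Service cost 436.
{W1, W4}: service cost 475
{W2, W3}: service cost 590
Among all 6 size-2 choices, {W1, W3} is lowest.

Choose W1 and W3; total service cost 436.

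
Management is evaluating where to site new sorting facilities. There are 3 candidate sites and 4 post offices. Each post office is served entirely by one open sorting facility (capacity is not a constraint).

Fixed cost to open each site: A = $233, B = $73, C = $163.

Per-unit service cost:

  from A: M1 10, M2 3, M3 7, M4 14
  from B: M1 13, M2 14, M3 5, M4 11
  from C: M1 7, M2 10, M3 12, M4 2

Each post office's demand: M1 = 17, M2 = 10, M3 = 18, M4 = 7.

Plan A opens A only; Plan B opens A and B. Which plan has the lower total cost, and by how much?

Plan A is cheaper by 16.

Plan A: {A}: M1→A 10·17=170, M2→A 3·10=30, M3→A 7·18=126, M4→A 14·7=98. Service 424; fixed 233; total 657.
Plan B: {A, B}: M1→A 10·17=170, M2→A 3·10=30, M3→B 5·18=90, M4→B 11·7=77. Service 367; fixed 306; total 673.
Difference: |657 − 673| = 16.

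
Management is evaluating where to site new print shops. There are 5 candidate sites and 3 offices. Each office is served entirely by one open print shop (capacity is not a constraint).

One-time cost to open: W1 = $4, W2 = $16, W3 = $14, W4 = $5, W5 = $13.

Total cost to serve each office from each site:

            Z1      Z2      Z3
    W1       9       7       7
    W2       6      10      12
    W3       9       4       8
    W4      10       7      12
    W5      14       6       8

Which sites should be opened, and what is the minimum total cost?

For any fixed open set, each office goes to its cheapest open site; total = fixed + service.
{W1}: Z1→W1 9, Z2→W1 7, Z3→W1 7. Service 23; fixed 4; total 27.
{W1, W4}: service 23 + fixed 9 = 32
{W4}: service 29 + fixed 5 = 34
{W1, W2, W3, W4, W5}: Z1→W2 6, Z2→W3 4, Z3→W1 7. Service 17; fixed 52; total 69.
No other subset beats 27.

Open W1 only; minimum total cost 27.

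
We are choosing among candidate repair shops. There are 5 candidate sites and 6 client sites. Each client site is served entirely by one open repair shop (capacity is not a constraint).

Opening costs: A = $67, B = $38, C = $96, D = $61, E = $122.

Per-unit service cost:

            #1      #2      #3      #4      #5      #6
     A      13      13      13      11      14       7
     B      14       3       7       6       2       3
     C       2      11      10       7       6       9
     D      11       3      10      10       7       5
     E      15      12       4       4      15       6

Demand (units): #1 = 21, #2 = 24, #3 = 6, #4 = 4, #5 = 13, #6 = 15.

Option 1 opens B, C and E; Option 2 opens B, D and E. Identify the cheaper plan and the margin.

Option 1 is cheaper by 154.

Option 1: {B, C, E}: #1→C 2·21=42, #2→B 3·24=72, #3→E 4·6=24, #4→E 4·4=16, #5→B 2·13=26, #6→B 3·15=45. Service 225; fixed 256; total 481.
Option 2: {B, D, E}: #1→D 11·21=231, #2→B 3·24=72, #3→E 4·6=24, #4→E 4·4=16, #5→B 2·13=26, #6→B 3·15=45. Service 414; fixed 221; total 635.
Difference: |481 − 635| = 154.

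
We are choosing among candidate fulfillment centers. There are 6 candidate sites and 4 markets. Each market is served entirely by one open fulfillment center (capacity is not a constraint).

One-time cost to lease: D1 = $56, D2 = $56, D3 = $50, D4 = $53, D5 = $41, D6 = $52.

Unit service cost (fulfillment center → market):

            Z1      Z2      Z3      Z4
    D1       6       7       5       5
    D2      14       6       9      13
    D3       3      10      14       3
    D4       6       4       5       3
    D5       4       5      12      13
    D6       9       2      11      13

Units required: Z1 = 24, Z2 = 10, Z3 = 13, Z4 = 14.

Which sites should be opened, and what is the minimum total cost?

For any fixed open set, each market goes to its cheapest open site; total = fixed + service.
{D3, D4}: Z1→D3 3·24=72, Z2→D4 4·10=40, Z3→D4 5·13=65, Z4→D3 3·14=42. Service 219; fixed 103; total 322.
{D4, D5}: service 243 + fixed 94 = 337
{D4}: Z1→D4 6·24=144, Z2→D4 4·10=40, Z3→D4 5·13=65, Z4→D4 3·14=42. Service 291; fixed 53; total 344.
{D1, D2, D3, D4, D5, D6}: Z1→D3 3·24=72, Z2→D6 2·10=20, Z3→D1 5·13=65, Z4→D3 3·14=42. Service 199; fixed 308; total 507.
No other subset beats 322.

Open D3 and D4; minimum total cost 322.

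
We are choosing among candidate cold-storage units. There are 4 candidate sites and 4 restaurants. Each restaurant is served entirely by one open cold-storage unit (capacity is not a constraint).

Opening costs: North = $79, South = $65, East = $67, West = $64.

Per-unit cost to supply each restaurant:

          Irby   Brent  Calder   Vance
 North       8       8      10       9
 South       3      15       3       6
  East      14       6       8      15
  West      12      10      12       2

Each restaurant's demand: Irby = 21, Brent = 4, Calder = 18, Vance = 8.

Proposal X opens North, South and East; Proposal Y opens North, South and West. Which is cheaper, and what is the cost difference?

Proposal X: {North, South, East}: Irby→South 3·21=63, Brent→East 6·4=24, Calder→South 3·18=54, Vance→South 6·8=48. Service 189; fixed 211; total 400.
Proposal Y: {North, South, West}: Irby→South 3·21=63, Brent→North 8·4=32, Calder→South 3·18=54, Vance→West 2·8=16. Service 165; fixed 208; total 373.
Difference: |400 − 373| = 27.

Proposal Y is cheaper by 27.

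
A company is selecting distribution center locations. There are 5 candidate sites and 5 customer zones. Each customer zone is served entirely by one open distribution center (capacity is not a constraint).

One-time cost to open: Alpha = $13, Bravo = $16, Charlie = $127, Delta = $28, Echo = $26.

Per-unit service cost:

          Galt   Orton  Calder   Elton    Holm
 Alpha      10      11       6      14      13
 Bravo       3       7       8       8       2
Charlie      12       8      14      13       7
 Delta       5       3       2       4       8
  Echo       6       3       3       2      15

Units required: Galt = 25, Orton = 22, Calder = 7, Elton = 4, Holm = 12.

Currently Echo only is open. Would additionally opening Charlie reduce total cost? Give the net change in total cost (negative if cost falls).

No — net change +31 (cost rises by 31).

Current service cost with {Echo}: 425.
Adding Charlie: each customer zone re-picks its cheapest; new service cost 329, saving 96.
Extra fixed cost: 127. Net change = 127 − 96 = 31.
(Totals: 451 → 482.)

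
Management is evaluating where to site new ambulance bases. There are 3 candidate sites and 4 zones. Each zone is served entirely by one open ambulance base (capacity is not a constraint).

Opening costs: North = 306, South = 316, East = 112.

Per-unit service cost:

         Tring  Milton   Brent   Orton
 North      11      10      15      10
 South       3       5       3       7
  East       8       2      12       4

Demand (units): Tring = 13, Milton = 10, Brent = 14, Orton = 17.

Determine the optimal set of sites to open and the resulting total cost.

For any fixed open set, each zone goes to its cheapest open site; total = fixed + service.
{East}: Tring→East 8·13=104, Milton→East 2·10=20, Brent→East 12·14=168, Orton→East 4·17=68. Service 360; fixed 112; total 472.
{South}: Tring→South 3·13=39, Milton→South 5·10=50, Brent→South 3·14=42, Orton→South 7·17=119. Service 250; fixed 316; total 566.
{South, East}: service 169 + fixed 428 = 597
{North, South, East}: service 169 + fixed 734 = 903
(All 7 nonempty subsets were checked; East only is lowest.)

Open East only; minimum total cost 472.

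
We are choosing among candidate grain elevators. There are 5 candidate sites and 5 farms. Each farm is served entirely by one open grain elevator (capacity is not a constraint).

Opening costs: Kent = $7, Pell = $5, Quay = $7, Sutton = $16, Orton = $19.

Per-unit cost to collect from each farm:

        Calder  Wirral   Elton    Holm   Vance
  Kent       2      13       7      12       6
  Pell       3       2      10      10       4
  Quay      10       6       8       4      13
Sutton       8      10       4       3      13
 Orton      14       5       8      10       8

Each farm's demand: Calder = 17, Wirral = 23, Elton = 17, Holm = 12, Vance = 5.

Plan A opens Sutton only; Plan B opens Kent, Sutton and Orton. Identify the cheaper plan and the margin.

Plan B is cheaper by 226.

Plan A: {Sutton}: Calder→Sutton 8·17=136, Wirral→Sutton 10·23=230, Elton→Sutton 4·17=68, Holm→Sutton 3·12=36, Vance→Sutton 13·5=65. Service 535; fixed 16; total 551.
Plan B: {Kent, Sutton, Orton}: Calder→Kent 2·17=34, Wirral→Orton 5·23=115, Elton→Sutton 4·17=68, Holm→Sutton 3·12=36, Vance→Kent 6·5=30. Service 283; fixed 42; total 325.
Difference: |551 − 325| = 226.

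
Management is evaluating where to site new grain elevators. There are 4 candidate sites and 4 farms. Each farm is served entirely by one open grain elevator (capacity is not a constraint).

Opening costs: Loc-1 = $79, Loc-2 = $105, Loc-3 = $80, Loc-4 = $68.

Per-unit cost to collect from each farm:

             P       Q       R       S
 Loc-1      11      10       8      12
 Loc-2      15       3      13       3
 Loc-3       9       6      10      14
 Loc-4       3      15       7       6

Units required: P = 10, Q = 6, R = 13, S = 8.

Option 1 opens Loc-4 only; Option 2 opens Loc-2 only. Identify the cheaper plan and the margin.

Option 1: {Loc-4}: P→Loc-4 3·10=30, Q→Loc-4 15·6=90, R→Loc-4 7·13=91, S→Loc-4 6·8=48. Service 259; fixed 68; total 327.
Option 2: {Loc-2}: P→Loc-2 15·10=150, Q→Loc-2 3·6=18, R→Loc-2 13·13=169, S→Loc-2 3·8=24. Service 361; fixed 105; total 466.
Difference: |327 − 466| = 139.

Option 1 is cheaper by 139.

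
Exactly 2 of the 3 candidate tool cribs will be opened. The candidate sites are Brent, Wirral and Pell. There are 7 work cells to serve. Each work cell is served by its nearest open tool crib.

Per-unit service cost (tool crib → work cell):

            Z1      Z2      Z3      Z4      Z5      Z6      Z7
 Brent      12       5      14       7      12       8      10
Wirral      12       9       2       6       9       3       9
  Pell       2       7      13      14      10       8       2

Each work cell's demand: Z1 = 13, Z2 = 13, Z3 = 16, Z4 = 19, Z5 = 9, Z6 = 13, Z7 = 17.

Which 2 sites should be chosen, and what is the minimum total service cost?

Choose Wirral and Pell; total service cost 417.

With exactly 2 open, each work cell uses its cheapest among the chosen.
{Wirral, Pell}: Z1→Pell 2·13=26, Z2→Pell 7·13=91, Z3→Wirral 2·16=32, Z4→Wirral 6·19=114, Z5→Wirral 9·9=81, Z6→Wirral 3·13=39, Z7→Pell 2·17=34. Service cost 417.
{Brent, Wirral}: service cost 640
{Brent, Pell}: service cost 660
Among all 3 size-2 choices, {Wirral, Pell} is lowest.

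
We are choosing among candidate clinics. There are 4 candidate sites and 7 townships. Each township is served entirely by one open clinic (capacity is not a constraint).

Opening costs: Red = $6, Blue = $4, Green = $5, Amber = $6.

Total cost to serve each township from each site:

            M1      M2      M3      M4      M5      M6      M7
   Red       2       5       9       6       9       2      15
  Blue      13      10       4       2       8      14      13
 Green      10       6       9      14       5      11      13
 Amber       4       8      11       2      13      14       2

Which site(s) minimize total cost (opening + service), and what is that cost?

Open Red, Blue and Amber; minimum total cost 41.

For any fixed open set, each township goes to its cheapest open site; total = fixed + service.
{Red, Blue, Amber}: M1→Red 2, M2→Red 5, M3→Blue 4, M4→Blue 2, M5→Blue 8, M6→Red 2, M7→Amber 2. Service 25; fixed 16; total 41.
{Red, Blue, Green, Amber}: M1→Red 2, M2→Red 5, M3→Blue 4, M4→Blue 2, M5→Green 5, M6→Red 2, M7→Amber 2. Service 22; fixed 21; total 43.
{Red, Amber}: service 31 + fixed 12 = 43
{Blue}: service 64 + fixed 4 = 68
(All 15 nonempty subsets were checked; Red, Blue and Amber is lowest.)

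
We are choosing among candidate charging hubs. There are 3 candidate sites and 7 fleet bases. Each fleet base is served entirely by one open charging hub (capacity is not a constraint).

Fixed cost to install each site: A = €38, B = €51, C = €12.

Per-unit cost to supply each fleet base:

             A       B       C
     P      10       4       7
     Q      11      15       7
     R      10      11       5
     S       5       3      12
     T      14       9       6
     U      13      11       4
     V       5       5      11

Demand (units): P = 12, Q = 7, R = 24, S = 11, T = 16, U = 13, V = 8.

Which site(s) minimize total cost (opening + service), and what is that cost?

For any fixed open set, each fleet base goes to its cheapest open site; total = fixed + service.
{B, C}: P→B 4·12=48, Q→C 7·7=49, R→C 5·24=120, S→B 3·11=33, T→C 6·16=96, U→C 4·13=52, V→B 5·8=40. Service 438; fixed 63; total 501.
{A, B, C}: service 438 + fixed 101 = 539
{A, C}: service 496 + fixed 50 = 546
{C}: service 621 + fixed 12 = 633
No other subset beats 501.

Open B and C; minimum total cost 501.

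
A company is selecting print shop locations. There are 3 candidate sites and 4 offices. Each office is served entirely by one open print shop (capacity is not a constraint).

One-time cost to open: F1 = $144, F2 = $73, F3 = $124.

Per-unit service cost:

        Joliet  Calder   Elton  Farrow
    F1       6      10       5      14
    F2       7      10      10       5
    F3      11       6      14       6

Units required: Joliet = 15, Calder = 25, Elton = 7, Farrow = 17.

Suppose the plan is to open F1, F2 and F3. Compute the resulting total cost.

Total cost: 701

Each office is assigned to its cheapest site among the open ones.
{F1, F2, F3}: Joliet→F1 6·15=90, Calder→F3 6·25=150, Elton→F1 5·7=35, Farrow→F2 5·17=85. Service 360; fixed 341; total 701.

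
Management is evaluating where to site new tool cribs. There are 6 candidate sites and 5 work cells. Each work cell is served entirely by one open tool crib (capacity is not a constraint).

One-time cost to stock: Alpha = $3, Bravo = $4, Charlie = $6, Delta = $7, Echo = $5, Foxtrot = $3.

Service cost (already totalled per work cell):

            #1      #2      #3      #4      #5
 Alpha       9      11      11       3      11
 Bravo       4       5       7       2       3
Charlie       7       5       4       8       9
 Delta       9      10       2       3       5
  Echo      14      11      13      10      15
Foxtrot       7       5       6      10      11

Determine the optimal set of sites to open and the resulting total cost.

For any fixed open set, each work cell goes to its cheapest open site; total = fixed + service.
{Bravo}: #1→Bravo 4, #2→Bravo 5, #3→Bravo 7, #4→Bravo 2, #5→Bravo 3. Service 21; fixed 4; total 25.
{Bravo, Delta}: service 16 + fixed 11 = 27
{Bravo, Foxtrot}: #1→Bravo 4, #2→Bravo 5, #3→Foxtrot 6, #4→Bravo 2, #5→Bravo 3. Service 20; fixed 7; total 27.
{Alpha, Bravo, Charlie, Delta, Echo, Foxtrot}: service 16 + fixed 28 = 44
No other subset beats 25.

Open Bravo only; minimum total cost 25.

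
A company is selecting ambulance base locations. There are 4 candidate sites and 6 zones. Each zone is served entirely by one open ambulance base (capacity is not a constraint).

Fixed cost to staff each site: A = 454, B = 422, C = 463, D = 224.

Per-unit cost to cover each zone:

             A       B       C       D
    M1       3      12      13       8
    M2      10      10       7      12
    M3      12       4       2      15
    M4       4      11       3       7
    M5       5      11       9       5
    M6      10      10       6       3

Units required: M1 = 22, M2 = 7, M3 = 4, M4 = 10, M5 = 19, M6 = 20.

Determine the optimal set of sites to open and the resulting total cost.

Open D only; minimum total cost 769.

For any fixed open set, each zone goes to its cheapest open site; total = fixed + service.
{D}: M1→D 8·22=176, M2→D 12·7=84, M3→D 15·4=60, M4→D 7·10=70, M5→D 5·19=95, M6→D 3·20=60. Service 545; fixed 224; total 769.
{A}: service 519 + fixed 454 = 973
{A, D}: M1→A 3·22=66, M2→A 10·7=70, M3→A 12·4=48, M4→A 4·10=40, M5→A 5·19=95, M6→D 3·20=60. Service 379; fixed 678; total 1057.
{A, B, C, D}: service 308 + fixed 1563 = 1871
No other subset beats 769.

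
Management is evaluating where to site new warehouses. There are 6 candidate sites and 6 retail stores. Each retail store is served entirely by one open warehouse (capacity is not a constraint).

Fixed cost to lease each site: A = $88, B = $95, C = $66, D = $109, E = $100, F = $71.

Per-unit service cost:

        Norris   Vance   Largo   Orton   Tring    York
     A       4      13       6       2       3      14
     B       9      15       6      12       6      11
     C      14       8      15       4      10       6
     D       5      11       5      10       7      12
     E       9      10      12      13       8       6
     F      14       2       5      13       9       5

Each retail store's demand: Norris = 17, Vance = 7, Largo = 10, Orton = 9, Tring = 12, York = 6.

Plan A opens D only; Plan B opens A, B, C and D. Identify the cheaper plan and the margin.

Plan A is cheaper by 55.

Plan A: {D}: Norris→D 5·17=85, Vance→D 11·7=77, Largo→D 5·10=50, Orton→D 10·9=90, Tring→D 7·12=84, York→D 12·6=72. Service 458; fixed 109; total 567.
Plan B: {A, B, C, D}: Norris→A 4·17=68, Vance→C 8·7=56, Largo→D 5·10=50, Orton→A 2·9=18, Tring→A 3·12=36, York→C 6·6=36. Service 264; fixed 358; total 622.
Difference: |567 − 622| = 55.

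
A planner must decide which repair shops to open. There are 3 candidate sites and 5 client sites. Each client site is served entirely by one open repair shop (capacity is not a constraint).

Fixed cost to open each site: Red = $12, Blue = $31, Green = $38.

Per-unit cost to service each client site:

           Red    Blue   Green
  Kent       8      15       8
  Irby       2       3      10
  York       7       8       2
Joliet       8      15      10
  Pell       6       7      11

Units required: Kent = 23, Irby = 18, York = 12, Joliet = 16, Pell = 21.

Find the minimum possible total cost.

Minimum total cost: 548

For any fixed open set, each client site goes to its cheapest open site; total = fixed + service.
{Red, Green}: Kent→Red 8·23=184, Irby→Red 2·18=36, York→Green 2·12=24, Joliet→Red 8·16=128, Pell→Red 6·21=126. Service 498; fixed 50; total 548.
{Red}: service 558 + fixed 12 = 570
{Red, Blue, Green}: service 498 + fixed 81 = 579
No other subset beats 548.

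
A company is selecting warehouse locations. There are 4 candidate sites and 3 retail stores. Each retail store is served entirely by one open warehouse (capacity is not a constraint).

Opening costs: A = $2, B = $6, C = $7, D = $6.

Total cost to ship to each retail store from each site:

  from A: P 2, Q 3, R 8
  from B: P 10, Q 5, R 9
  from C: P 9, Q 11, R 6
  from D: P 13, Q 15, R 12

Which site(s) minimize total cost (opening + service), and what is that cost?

Open A only; minimum total cost 15.

For any fixed open set, each retail store goes to its cheapest open site; total = fixed + service.
{A}: P→A 2, Q→A 3, R→A 8. Service 13; fixed 2; total 15.
{A, C}: service 11 + fixed 9 = 20
{A, B}: service 13 + fixed 8 = 21
{A, B, C, D}: P→A 2, Q→A 3, R→C 6. Service 11; fixed 21; total 32.
(All 15 nonempty subsets were checked; A only is lowest.)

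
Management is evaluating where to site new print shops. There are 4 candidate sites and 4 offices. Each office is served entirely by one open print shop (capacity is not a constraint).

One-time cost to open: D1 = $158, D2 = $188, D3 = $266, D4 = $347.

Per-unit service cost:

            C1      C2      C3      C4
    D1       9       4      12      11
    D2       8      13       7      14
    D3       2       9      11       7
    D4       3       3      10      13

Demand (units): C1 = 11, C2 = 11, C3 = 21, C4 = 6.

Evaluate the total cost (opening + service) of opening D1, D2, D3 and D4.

Each office is assigned to its cheapest site among the open ones.
{D1, D2, D3, D4}: C1→D3 2·11=22, C2→D4 3·11=33, C3→D2 7·21=147, C4→D3 7·6=42. Service 244; fixed 959; total 1203.

Total cost: 1203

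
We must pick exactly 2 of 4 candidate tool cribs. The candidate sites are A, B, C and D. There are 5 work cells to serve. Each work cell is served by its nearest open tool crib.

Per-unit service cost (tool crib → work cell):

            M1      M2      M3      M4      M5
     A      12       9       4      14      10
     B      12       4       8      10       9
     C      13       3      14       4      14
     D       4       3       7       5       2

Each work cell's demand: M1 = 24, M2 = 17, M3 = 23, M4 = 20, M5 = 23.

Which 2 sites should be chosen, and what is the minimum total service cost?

Choose A and D; total service cost 385.

With exactly 2 open, each work cell uses its cheapest among the chosen.
{A, D}: M1→D 4·24=96, M2→D 3·17=51, M3→A 4·23=92, M4→D 5·20=100, M5→D 2·23=46. Service cost 385.
{C, D}: service cost 434
{B, D}: service cost 454
Among all 6 size-2 choices, {A, D} is lowest.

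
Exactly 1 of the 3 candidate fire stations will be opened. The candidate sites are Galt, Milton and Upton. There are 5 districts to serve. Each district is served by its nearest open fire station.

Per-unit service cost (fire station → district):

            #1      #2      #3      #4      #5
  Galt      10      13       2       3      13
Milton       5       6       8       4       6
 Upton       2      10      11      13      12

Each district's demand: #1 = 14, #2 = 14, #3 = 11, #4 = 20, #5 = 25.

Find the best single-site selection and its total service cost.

With exactly 1 open, each district uses its cheapest among the chosen.
{Milton}: #1→Milton 5·14=70, #2→Milton 6·14=84, #3→Milton 8·11=88, #4→Milton 4·20=80, #5→Milton 6·25=150. Service cost 472.
{Galt}: service cost 729
{Upton}: service cost 849
Among all 3 size-1 choices, {Milton} is lowest.

Choose Milton only; total service cost 472.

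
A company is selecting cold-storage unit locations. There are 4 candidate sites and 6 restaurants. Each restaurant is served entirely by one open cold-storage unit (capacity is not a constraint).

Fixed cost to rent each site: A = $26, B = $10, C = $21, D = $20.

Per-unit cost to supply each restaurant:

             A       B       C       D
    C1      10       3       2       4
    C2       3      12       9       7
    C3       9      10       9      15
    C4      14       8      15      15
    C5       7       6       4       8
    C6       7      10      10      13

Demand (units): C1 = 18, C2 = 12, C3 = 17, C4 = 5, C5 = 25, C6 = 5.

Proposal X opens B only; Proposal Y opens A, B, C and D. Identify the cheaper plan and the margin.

Proposal Y is cheaper by 141.

Proposal X: {B}: C1→B 3·18=54, C2→B 12·12=144, C3→B 10·17=170, C4→B 8·5=40, C5→B 6·25=150, C6→B 10·5=50. Service 608; fixed 10; total 618.
Proposal Y: {A, B, C, D}: C1→C 2·18=36, C2→A 3·12=36, C3→A 9·17=153, C4→B 8·5=40, C5→C 4·25=100, C6→A 7·5=35. Service 400; fixed 77; total 477.
Difference: |618 − 477| = 141.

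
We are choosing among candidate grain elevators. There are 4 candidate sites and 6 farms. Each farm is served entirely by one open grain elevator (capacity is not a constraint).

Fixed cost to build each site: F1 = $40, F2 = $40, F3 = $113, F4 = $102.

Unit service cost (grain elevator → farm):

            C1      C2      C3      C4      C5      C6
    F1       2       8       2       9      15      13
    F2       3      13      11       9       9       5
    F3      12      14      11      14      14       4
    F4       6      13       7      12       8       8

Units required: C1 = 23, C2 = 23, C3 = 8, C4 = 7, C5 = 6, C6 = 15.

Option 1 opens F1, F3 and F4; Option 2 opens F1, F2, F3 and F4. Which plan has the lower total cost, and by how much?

Option 1: {F1, F3, F4}: C1→F1 2·23=46, C2→F1 8·23=184, C3→F1 2·8=16, C4→F1 9·7=63, C5→F4 8·6=48, C6→F3 4·15=60. Service 417; fixed 255; total 672.
Option 2: {F1, F2, F3, F4}: C1→F1 2·23=46, C2→F1 8·23=184, C3→F1 2·8=16, C4→F1 9·7=63, C5→F4 8·6=48, C6→F3 4·15=60. Service 417; fixed 295; total 712.
Difference: |672 − 712| = 40.

Option 1 is cheaper by 40.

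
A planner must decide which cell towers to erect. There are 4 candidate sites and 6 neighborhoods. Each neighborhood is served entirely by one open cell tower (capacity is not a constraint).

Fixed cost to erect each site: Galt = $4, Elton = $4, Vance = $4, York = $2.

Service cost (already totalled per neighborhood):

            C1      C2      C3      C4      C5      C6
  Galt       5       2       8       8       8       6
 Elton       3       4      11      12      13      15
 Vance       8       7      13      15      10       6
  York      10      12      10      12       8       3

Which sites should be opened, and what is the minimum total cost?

For any fixed open set, each neighborhood goes to its cheapest open site; total = fixed + service.
{Galt, York}: C1→Galt 5, C2→Galt 2, C3→Galt 8, C4→Galt 8, C5→Galt 8, C6→York 3. Service 34; fixed 6; total 40.
{Galt}: service 37 + fixed 4 = 41
{Galt, Elton, York}: service 32 + fixed 10 = 42
{Galt, Elton, Vance, York}: service 32 + fixed 14 = 46
No other subset beats 40.

Open Galt and York; minimum total cost 40.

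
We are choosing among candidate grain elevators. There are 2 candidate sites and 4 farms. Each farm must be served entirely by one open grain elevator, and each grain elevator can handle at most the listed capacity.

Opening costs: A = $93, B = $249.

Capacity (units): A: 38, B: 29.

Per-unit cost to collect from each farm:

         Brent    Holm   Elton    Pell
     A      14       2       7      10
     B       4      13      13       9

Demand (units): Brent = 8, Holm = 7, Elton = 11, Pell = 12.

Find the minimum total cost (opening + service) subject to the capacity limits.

Open {A}: Brent→A 14·8=112, Holm→A 2·7=14, Elton→A 7·11=77, Pell→A 10·12=120.
Loads: A carries 38/38. Service 323; fixed 93; total 416.
Next best feasible plan costs 573.

Minimum total cost: 416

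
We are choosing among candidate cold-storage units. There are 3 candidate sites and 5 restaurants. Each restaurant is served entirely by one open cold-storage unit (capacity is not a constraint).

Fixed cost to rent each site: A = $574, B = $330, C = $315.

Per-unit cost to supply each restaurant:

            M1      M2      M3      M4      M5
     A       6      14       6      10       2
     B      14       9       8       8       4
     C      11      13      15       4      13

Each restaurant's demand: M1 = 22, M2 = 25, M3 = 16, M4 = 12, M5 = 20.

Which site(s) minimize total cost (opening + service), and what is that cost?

For any fixed open set, each restaurant goes to its cheapest open site; total = fixed + service.
{B}: M1→B 14·22=308, M2→B 9·25=225, M3→B 8·16=128, M4→B 8·12=96, M5→B 4·20=80. Service 837; fixed 330; total 1167.
{A}: M1→A 6·22=132, M2→A 14·25=350, M3→A 6·16=96, M4→A 10·12=120, M5→A 2·20=40. Service 738; fixed 574; total 1312.
{B, C}: M1→C 11·22=242, M2→B 9·25=225, M3→B 8·16=128, M4→C 4·12=48, M5→B 4·20=80. Service 723; fixed 645; total 1368.
{A, B, C}: service 541 + fixed 1219 = 1760
No other subset beats 1167.

Open B only; minimum total cost 1167.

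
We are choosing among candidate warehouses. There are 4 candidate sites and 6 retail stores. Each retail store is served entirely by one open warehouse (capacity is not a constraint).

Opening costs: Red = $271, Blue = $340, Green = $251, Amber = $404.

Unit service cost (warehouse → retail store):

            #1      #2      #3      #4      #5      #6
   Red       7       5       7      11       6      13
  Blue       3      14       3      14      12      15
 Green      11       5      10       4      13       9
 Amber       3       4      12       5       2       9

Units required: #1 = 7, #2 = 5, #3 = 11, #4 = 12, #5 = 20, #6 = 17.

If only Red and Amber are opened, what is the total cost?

Total cost: 1046

Each retail store is assigned to its cheapest site among the open ones.
{Red, Amber}: #1→Amber 3·7=21, #2→Amber 4·5=20, #3→Red 7·11=77, #4→Amber 5·12=60, #5→Amber 2·20=40, #6→Amber 9·17=153. Service 371; fixed 675; total 1046.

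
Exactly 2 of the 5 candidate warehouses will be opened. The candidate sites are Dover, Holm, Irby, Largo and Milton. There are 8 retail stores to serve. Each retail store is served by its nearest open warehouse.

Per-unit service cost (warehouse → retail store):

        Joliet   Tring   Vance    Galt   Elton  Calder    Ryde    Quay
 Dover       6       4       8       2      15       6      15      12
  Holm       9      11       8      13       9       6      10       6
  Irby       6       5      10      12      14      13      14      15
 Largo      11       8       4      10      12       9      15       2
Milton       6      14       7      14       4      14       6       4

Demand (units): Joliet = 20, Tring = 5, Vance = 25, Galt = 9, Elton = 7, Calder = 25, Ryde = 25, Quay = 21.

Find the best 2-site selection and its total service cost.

With exactly 2 open, each retail store uses its cheapest among the chosen.
{Dover, Milton}: Joliet→Dover 6·20=120, Tring→Dover 4·5=20, Vance→Milton 7·25=175, Galt→Dover 2·9=18, Elton→Milton 4·7=28, Calder→Dover 6·25=150, Ryde→Milton 6·25=150, Quay→Milton 4·21=84. Service cost 745.
{Largo, Milton}: service cost 795
{Holm, Milton}: service cost 879
Among all 10 size-2 choices, {Dover, Milton} is lowest.

Choose Dover and Milton; total service cost 745.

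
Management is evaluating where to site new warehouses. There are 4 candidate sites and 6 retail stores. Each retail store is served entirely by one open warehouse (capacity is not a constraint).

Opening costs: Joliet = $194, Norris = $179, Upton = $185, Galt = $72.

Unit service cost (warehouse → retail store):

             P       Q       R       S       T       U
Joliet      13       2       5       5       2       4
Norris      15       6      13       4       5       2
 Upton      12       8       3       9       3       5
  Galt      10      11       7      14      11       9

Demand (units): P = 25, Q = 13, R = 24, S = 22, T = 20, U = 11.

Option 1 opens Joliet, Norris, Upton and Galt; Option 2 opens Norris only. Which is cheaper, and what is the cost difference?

Option 1 is cheaper by 26.

Option 1: {Joliet, Norris, Upton, Galt}: P→Galt 10·25=250, Q→Joliet 2·13=26, R→Upton 3·24=72, S→Norris 4·22=88, T→Joliet 2·20=40, U→Norris 2·11=22. Service 498; fixed 630; total 1128.
Option 2: {Norris}: P→Norris 15·25=375, Q→Norris 6·13=78, R→Norris 13·24=312, S→Norris 4·22=88, T→Norris 5·20=100, U→Norris 2·11=22. Service 975; fixed 179; total 1154.
Difference: |1128 − 1154| = 26.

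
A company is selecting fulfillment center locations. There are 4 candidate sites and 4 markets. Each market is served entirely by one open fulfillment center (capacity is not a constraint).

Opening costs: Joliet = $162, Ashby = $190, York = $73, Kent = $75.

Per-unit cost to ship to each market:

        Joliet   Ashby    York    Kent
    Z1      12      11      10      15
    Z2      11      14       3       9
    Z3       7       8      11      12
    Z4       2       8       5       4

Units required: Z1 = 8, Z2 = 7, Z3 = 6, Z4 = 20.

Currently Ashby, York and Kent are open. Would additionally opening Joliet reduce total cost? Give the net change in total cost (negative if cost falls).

Current service cost with {Ashby, York, Kent}: 229.
Adding Joliet: each market re-picks its cheapest; new service cost 183, saving 46.
Extra fixed cost: 162. Net change = 162 − 46 = 116.
(Totals: 567 → 683.)

No — net change +116 (cost rises by 116).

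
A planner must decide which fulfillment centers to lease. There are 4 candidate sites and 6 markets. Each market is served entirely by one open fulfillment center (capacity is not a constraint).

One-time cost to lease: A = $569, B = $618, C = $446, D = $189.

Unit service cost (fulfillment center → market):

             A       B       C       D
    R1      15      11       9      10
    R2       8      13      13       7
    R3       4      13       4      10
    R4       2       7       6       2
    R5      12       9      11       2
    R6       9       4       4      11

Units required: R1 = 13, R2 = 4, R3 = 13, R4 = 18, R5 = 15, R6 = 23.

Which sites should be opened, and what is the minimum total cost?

Open D only; minimum total cost 796.

For any fixed open set, each market goes to its cheapest open site; total = fixed + service.
{D}: R1→D 10·13=130, R2→D 7·4=28, R3→D 10·13=130, R4→D 2·18=36, R5→D 2·15=30, R6→D 11·23=253. Service 607; fixed 189; total 796.
{C, D}: R1→C 9·13=117, R2→D 7·4=28, R3→C 4·13=52, R4→D 2·18=36, R5→D 2·15=30, R6→C 4·23=92. Service 355; fixed 635; total 990.
{C}: R1→C 9·13=117, R2→C 13·4=52, R3→C 4·13=52, R4→C 6·18=108, R5→C 11·15=165, R6→C 4·23=92. Service 586; fixed 446; total 1032.
{A, B, C, D}: R1→C 9·13=117, R2→D 7·4=28, R3→A 4·13=52, R4→A 2·18=36, R5→D 2·15=30, R6→B 4·23=92. Service 355; fixed 1822; total 2177.
(All 15 nonempty subsets were checked; D only is lowest.)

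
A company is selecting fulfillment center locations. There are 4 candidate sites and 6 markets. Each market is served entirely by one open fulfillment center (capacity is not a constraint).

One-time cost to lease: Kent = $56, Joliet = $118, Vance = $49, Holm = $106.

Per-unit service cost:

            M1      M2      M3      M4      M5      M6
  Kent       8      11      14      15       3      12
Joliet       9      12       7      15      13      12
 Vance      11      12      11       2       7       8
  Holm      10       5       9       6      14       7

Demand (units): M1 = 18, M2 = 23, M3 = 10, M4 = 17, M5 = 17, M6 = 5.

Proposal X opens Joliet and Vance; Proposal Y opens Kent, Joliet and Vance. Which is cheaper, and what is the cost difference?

Proposal X: {Joliet, Vance}: M1→Joliet 9·18=162, M2→Joliet 12·23=276, M3→Joliet 7·10=70, M4→Vance 2·17=34, M5→Vance 7·17=119, M6→Vance 8·5=40. Service 701; fixed 167; total 868.
Proposal Y: {Kent, Joliet, Vance}: M1→Kent 8·18=144, M2→Kent 11·23=253, M3→Joliet 7·10=70, M4→Vance 2·17=34, M5→Kent 3·17=51, M6→Vance 8·5=40. Service 592; fixed 223; total 815.
Difference: |868 − 815| = 53.

Proposal Y is cheaper by 53.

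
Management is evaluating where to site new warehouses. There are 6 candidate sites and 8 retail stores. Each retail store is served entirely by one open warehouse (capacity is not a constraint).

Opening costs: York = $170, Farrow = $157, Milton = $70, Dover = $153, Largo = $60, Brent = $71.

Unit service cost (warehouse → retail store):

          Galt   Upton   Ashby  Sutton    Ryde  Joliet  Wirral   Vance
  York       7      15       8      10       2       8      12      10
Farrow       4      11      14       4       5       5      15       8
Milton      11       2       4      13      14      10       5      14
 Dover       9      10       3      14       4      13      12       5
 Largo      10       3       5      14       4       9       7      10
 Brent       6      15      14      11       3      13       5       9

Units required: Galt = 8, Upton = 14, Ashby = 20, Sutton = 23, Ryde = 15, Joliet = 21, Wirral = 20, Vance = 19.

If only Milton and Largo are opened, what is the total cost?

Total cost: 1156

Each retail store is assigned to its cheapest site among the open ones.
{Milton, Largo}: Galt→Largo 10·8=80, Upton→Milton 2·14=28, Ashby→Milton 4·20=80, Sutton→Milton 13·23=299, Ryde→Largo 4·15=60, Joliet→Largo 9·21=189, Wirral→Milton 5·20=100, Vance→Largo 10·19=190. Service 1026; fixed 130; total 1156.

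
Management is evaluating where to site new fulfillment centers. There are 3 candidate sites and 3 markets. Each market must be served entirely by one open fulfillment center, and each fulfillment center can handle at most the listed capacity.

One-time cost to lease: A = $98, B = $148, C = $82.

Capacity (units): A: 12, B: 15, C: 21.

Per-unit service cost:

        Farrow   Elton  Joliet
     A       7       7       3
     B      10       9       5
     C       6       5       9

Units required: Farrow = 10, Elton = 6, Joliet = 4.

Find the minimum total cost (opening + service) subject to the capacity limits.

Open {C}: Farrow→C 6·10=60, Elton→C 5·6=30, Joliet→C 9·4=36.
Loads: C carries 20/21. Service 126; fixed 82; total 208.
Next best feasible plan costs 282.

Minimum total cost: 208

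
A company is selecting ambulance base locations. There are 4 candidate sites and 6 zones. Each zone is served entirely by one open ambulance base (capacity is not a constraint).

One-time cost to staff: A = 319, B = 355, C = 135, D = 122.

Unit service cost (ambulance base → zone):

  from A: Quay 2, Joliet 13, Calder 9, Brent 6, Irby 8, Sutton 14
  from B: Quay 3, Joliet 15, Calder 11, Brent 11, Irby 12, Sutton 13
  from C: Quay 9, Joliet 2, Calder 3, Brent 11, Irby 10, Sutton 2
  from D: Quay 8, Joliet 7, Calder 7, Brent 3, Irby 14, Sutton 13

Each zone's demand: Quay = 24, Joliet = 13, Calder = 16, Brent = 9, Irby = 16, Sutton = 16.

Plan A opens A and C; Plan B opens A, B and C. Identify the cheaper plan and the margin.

Plan A: {A, C}: Quay→A 2·24=48, Joliet→C 2·13=26, Calder→C 3·16=48, Brent→A 6·9=54, Irby→A 8·16=128, Sutton→C 2·16=32. Service 336; fixed 454; total 790.
Plan B: {A, B, C}: Quay→A 2·24=48, Joliet→C 2·13=26, Calder→C 3·16=48, Brent→A 6·9=54, Irby→A 8·16=128, Sutton→C 2·16=32. Service 336; fixed 809; total 1145.
Difference: |790 − 1145| = 355.

Plan A is cheaper by 355.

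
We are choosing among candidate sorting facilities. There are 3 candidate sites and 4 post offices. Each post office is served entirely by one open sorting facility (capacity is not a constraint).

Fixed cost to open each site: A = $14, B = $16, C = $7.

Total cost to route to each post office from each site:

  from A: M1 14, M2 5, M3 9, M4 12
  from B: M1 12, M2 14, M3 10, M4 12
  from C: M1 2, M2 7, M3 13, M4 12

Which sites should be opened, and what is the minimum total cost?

For any fixed open set, each post office goes to its cheapest open site; total = fixed + service.
{C}: M1→C 2, M2→C 7, M3→C 13, M4→C 12. Service 34; fixed 7; total 41.
{A, C}: service 28 + fixed 21 = 49
{A}: service 40 + fixed 14 = 54
{A, B, C}: M1→C 2, M2→A 5, M3→A 9, M4→A 12. Service 28; fixed 37; total 65.
No other subset beats 41.

Open C only; minimum total cost 41.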